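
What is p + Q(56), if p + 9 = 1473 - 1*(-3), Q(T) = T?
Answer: 1523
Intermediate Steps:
p = 1467 (p = -9 + (1473 - 1*(-3)) = -9 + (1473 + 3) = -9 + 1476 = 1467)
p + Q(56) = 1467 + 56 = 1523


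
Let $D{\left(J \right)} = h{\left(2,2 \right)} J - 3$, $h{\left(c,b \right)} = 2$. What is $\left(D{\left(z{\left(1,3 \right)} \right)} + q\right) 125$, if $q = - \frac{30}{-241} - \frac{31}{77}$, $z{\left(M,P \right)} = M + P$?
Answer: $\frac{10953000}{18557} \approx 590.24$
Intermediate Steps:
$D{\left(J \right)} = -3 + 2 J$ ($D{\left(J \right)} = 2 J - 3 = -3 + 2 J$)
$q = - \frac{5161}{18557}$ ($q = \left(-30\right) \left(- \frac{1}{241}\right) - \frac{31}{77} = \frac{30}{241} - \frac{31}{77} = - \frac{5161}{18557} \approx -0.27812$)
$\left(D{\left(z{\left(1,3 \right)} \right)} + q\right) 125 = \left(\left(-3 + 2 \left(1 + 3\right)\right) - \frac{5161}{18557}\right) 125 = \left(\left(-3 + 2 \cdot 4\right) - \frac{5161}{18557}\right) 125 = \left(\left(-3 + 8\right) - \frac{5161}{18557}\right) 125 = \left(5 - \frac{5161}{18557}\right) 125 = \frac{87624}{18557} \cdot 125 = \frac{10953000}{18557}$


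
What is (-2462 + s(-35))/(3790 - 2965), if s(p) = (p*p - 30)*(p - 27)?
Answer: -76552/825 ≈ -92.790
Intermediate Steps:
s(p) = (-30 + p²)*(-27 + p) (s(p) = (p² - 30)*(-27 + p) = (-30 + p²)*(-27 + p))
(-2462 + s(-35))/(3790 - 2965) = (-2462 + (810 + (-35)³ - 30*(-35) - 27*(-35)²))/(3790 - 2965) = (-2462 + (810 - 42875 + 1050 - 27*1225))/825 = (-2462 + (810 - 42875 + 1050 - 33075))*(1/825) = (-2462 - 74090)*(1/825) = -76552*1/825 = -76552/825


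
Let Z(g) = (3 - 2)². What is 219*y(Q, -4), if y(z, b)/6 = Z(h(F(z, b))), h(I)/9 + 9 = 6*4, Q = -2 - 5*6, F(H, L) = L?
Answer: 1314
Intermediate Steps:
Q = -32 (Q = -2 - 30 = -32)
h(I) = 135 (h(I) = -81 + 9*(6*4) = -81 + 9*24 = -81 + 216 = 135)
Z(g) = 1 (Z(g) = 1² = 1)
y(z, b) = 6 (y(z, b) = 6*1 = 6)
219*y(Q, -4) = 219*6 = 1314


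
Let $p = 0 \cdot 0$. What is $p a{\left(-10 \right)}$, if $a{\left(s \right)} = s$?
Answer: $0$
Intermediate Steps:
$p = 0$
$p a{\left(-10 \right)} = 0 \left(-10\right) = 0$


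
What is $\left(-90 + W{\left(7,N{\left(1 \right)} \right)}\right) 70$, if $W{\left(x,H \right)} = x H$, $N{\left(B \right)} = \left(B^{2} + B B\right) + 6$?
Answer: $-2380$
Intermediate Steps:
$N{\left(B \right)} = 6 + 2 B^{2}$ ($N{\left(B \right)} = \left(B^{2} + B^{2}\right) + 6 = 2 B^{2} + 6 = 6 + 2 B^{2}$)
$W{\left(x,H \right)} = H x$
$\left(-90 + W{\left(7,N{\left(1 \right)} \right)}\right) 70 = \left(-90 + \left(6 + 2 \cdot 1^{2}\right) 7\right) 70 = \left(-90 + \left(6 + 2 \cdot 1\right) 7\right) 70 = \left(-90 + \left(6 + 2\right) 7\right) 70 = \left(-90 + 8 \cdot 7\right) 70 = \left(-90 + 56\right) 70 = \left(-34\right) 70 = -2380$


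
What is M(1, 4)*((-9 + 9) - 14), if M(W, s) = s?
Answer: -56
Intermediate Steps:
M(1, 4)*((-9 + 9) - 14) = 4*((-9 + 9) - 14) = 4*(0 - 14) = 4*(-14) = -56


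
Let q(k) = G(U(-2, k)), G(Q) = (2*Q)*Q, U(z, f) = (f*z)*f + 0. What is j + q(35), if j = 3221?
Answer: 12008221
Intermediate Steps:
U(z, f) = z*f**2 (U(z, f) = z*f**2 + 0 = z*f**2)
G(Q) = 2*Q**2
q(k) = 8*k**4 (q(k) = 2*(-2*k**2)**2 = 2*(4*k**4) = 8*k**4)
j + q(35) = 3221 + 8*35**4 = 3221 + 8*1500625 = 3221 + 12005000 = 12008221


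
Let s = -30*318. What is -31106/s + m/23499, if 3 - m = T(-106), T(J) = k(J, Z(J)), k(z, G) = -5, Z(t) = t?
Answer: 40613123/12454470 ≈ 3.2609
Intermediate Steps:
T(J) = -5
s = -9540
m = 8 (m = 3 - 1*(-5) = 3 + 5 = 8)
-31106/s + m/23499 = -31106/(-9540) + 8/23499 = -31106*(-1/9540) + 8*(1/23499) = 15553/4770 + 8/23499 = 40613123/12454470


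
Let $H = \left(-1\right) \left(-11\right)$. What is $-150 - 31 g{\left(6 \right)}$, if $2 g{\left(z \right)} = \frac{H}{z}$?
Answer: $- \frac{2141}{12} \approx -178.42$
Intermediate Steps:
$H = 11$
$g{\left(z \right)} = \frac{11}{2 z}$ ($g{\left(z \right)} = \frac{11 \frac{1}{z}}{2} = \frac{11}{2 z}$)
$-150 - 31 g{\left(6 \right)} = -150 - 31 \frac{11}{2 \cdot 6} = -150 - 31 \cdot \frac{11}{2} \cdot \frac{1}{6} = -150 - \frac{341}{12} = - \frac{2141}{12}$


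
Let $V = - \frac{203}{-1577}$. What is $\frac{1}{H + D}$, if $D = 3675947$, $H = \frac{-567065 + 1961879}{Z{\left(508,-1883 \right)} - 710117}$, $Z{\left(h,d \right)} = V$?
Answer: $\frac{559927153}{2058261438478052} \approx 2.7204 \cdot 10^{-7}$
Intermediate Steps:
$V = \frac{203}{1577}$ ($V = \left(-203\right) \left(- \frac{1}{1577}\right) = \frac{203}{1577} \approx 0.12873$)
$Z{\left(h,d \right)} = \frac{203}{1577}$
$H = - \frac{1099810839}{559927153}$ ($H = \frac{-567065 + 1961879}{\frac{203}{1577} - 710117} = \frac{1394814}{- \frac{1119854306}{1577}} = 1394814 \left(- \frac{1577}{1119854306}\right) = - \frac{1099810839}{559927153} \approx -1.9642$)
$\frac{1}{H + D} = \frac{1}{- \frac{1099810839}{559927153} + 3675947} = \frac{1}{\frac{2058261438478052}{559927153}} = \frac{559927153}{2058261438478052}$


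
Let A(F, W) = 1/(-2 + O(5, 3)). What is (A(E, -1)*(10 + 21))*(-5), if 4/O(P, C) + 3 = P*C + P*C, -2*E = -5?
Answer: 837/10 ≈ 83.700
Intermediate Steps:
E = 5/2 (E = -1/2*(-5) = 5/2 ≈ 2.5000)
O(P, C) = 4/(-3 + 2*C*P) (O(P, C) = 4/(-3 + (P*C + P*C)) = 4/(-3 + (C*P + C*P)) = 4/(-3 + 2*C*P))
A(F, W) = -27/50 (A(F, W) = 1/(-2 + 4/(-3 + 2*3*5)) = 1/(-2 + 4/(-3 + 30)) = 1/(-2 + 4/27) = 1/(-50/27) = -27/50)
(A(E, -1)*(10 + 21))*(-5) = -27*(10 + 21)/50*(-5) = -27/50*31*(-5) = -837/50*(-5) = 837/10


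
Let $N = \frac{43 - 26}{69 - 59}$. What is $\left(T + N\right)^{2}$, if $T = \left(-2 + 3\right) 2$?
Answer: $\frac{1369}{100} \approx 13.69$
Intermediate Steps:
$N = \frac{17}{10} \approx 1.7$
$T = 2$ ($T = 1 \cdot 2 = 2$)
$\left(T + N\right)^{2} = \left(2 + \frac{17}{10}\right)^{2} = \left(\frac{37}{10}\right)^{2} = \frac{1369}{100}$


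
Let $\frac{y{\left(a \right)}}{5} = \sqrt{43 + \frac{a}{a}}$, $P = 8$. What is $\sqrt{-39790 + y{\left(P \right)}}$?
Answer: $\sqrt{-39790 + 10 \sqrt{11}} \approx 199.39 i$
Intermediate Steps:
$y{\left(a \right)} = 10 \sqrt{11}$ ($y{\left(a \right)} = 5 \sqrt{43 + \frac{a}{a}} = 5 \sqrt{43 + 1} = 5 \sqrt{44} = 5 \cdot 2 \sqrt{11} = 10 \sqrt{11}$)
$\sqrt{-39790 + y{\left(P \right)}} = \sqrt{-39790 + 10 \sqrt{11}}$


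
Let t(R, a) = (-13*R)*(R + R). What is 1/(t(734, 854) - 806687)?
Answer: -1/14814343 ≈ -6.7502e-8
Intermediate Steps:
t(R, a) = -26*R² (t(R, a) = (-13*R)*(2*R) = -26*R²)
1/(t(734, 854) - 806687) = 1/(-26*734² - 806687) = 1/(-26*538756 - 806687) = 1/(-14007656 - 806687) = 1/(-14814343) = -1/14814343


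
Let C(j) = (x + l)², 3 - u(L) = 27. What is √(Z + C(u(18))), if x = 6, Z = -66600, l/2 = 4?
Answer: 2*I*√16601 ≈ 257.69*I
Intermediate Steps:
l = 8 (l = 2*4 = 8)
u(L) = -24 (u(L) = 3 - 1*27 = 3 - 27 = -24)
C(j) = 196 (C(j) = (6 + 8)² = 14² = 196)
√(Z + C(u(18))) = √(-66600 + 196) = √(-66404) = 2*I*√16601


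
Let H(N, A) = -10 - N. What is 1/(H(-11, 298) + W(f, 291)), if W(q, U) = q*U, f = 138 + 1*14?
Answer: 1/44233 ≈ 2.2608e-5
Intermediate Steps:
f = 152 (f = 138 + 14 = 152)
W(q, U) = U*q
1/(H(-11, 298) + W(f, 291)) = 1/((-10 - 1*(-11)) + 291*152) = 1/((-10 + 11) + 44232) = 1/(1 + 44232) = 1/44233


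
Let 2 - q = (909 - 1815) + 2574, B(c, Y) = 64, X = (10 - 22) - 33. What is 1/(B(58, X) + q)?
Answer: -1/1602 ≈ -0.00062422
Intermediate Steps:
X = -45 (X = -12 - 33 = -45)
q = -1666 (q = 2 - ((909 - 1815) + 2574) = 2 - (-906 + 2574) = 2 - 1*1668 = 2 - 1668 = -1666)
1/(B(58, X) + q) = 1/(64 - 1666) = 1/(-1602) = -1/1602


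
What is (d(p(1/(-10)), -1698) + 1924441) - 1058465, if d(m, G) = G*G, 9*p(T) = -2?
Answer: 3749180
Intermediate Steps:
p(T) = -2/9 (p(T) = (⅑)*(-2) = -2/9)
d(m, G) = G²
(d(p(1/(-10)), -1698) + 1924441) - 1058465 = ((-1698)² + 1924441) - 1058465 = (2883204 + 1924441) - 1058465 = 4807645 - 1058465 = 3749180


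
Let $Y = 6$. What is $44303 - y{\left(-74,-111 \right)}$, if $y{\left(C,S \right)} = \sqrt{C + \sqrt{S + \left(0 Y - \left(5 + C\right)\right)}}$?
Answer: $44303 - \sqrt{-74 + i \sqrt{42}} \approx 44303.0 - 8.6105 i$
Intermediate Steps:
$y{\left(C,S \right)} = \sqrt{C + \sqrt{-5 + S - C}}$ ($y{\left(C,S \right)} = \sqrt{C + \sqrt{S + \left(0 \cdot 6 - \left(5 + C\right)\right)}} = \sqrt{C + \sqrt{S + \left(0 - \left(5 + C\right)\right)}} = \sqrt{C + \sqrt{S - \left(5 + C\right)}} = \sqrt{C + \sqrt{-5 + S - C}}$)
$44303 - y{\left(-74,-111 \right)} = 44303 - \sqrt{-74 + \sqrt{-5 - 111 - -74}} = 44303 - \sqrt{-74 + \sqrt{-5 - 111 + 74}} = 44303 - \sqrt{-74 + \sqrt{-42}} = 44303 - \sqrt{-74 + i \sqrt{42}}$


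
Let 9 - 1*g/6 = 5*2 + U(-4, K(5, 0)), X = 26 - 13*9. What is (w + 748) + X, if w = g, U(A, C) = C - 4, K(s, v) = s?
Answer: 645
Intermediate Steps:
X = -91 (X = 26 - 117 = -91)
U(A, C) = -4 + C
g = -12 (g = 54 - 6*(5*2 + (-4 + 5)) = 54 - 6*(10 + 1) = 54 - 6*11 = 54 - 66 = -12)
w = -12
(w + 748) + X = (-12 + 748) - 91 = 736 - 91 = 645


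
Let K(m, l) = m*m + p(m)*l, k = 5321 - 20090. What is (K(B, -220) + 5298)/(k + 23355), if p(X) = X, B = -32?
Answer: 2227/1431 ≈ 1.5563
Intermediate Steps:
k = -14769
K(m, l) = m² + l*m (K(m, l) = m*m + m*l = m² + l*m)
(K(B, -220) + 5298)/(k + 23355) = (-32*(-220 - 32) + 5298)/(-14769 + 23355) = (-32*(-252) + 5298)/8586 = (8064 + 5298)*(1/8586) = 13362*(1/8586) = 2227/1431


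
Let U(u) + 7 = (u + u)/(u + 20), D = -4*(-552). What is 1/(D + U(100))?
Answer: 3/6608 ≈ 0.00045400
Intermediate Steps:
D = 2208
U(u) = -7 + 2*u/(20 + u) (U(u) = -7 + (u + u)/(u + 20) = -7 + (2*u)/(20 + u) = -7 + 2*u/(20 + u))
1/(D + U(100)) = 1/(2208 + 5*(-28 - 1*100)/(20 + 100)) = 1/(2208 + 5*(-28 - 100)/120) = 1/(2208 + 5*(1/120)*(-128)) = 1/(2208 - 16/3) = 1/(6608/3) = 3/6608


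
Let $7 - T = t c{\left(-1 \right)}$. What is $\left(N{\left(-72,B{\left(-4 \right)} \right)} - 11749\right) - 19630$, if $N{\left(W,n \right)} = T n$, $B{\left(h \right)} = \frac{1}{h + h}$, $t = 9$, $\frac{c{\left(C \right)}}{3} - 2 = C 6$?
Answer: $- \frac{251147}{8} \approx -31393.0$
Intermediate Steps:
$c{\left(C \right)} = 6 + 18 C$ ($c{\left(C \right)} = 6 + 3 C 6 = 6 + 3 \cdot 6 C = 6 + 18 C$)
$B{\left(h \right)} = \frac{1}{2 h}$
$T = 115$ ($T = 7 - 9 \left(6 + 18 \left(-1\right)\right) = 7 - 9 \left(6 - 18\right) = 7 - 9 \left(-12\right) = 7 - -108 = 7 + 108 = 115$)
$N{\left(W,n \right)} = 115 n$
$\left(N{\left(-72,B{\left(-4 \right)} \right)} - 11749\right) - 19630 = \left(115 \frac{1}{2 \left(-4\right)} - 11749\right) - 19630 = \left(115 \cdot \frac{1}{2} \left(- \frac{1}{4}\right) - 11749\right) - 19630 = \left(115 \left(- \frac{1}{8}\right) - 11749\right) - 19630 = \left(- \frac{115}{8} - 11749\right) - 19630 = - \frac{94107}{8} - 19630 = - \frac{251147}{8}$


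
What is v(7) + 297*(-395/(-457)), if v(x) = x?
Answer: 120514/457 ≈ 263.71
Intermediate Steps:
v(7) + 297*(-395/(-457)) = 7 + 297*(-395/(-457)) = 7 + 297*(-395*(-1/457)) = 7 + 297*(395/457) = 7 + 117315/457 = 120514/457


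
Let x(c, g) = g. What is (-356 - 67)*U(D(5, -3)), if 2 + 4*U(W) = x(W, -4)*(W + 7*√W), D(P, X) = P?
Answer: 4653/2 + 2961*√5 ≈ 8947.5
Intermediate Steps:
U(W) = -½ - W - 7*√W (U(W) = -½ + (-4*(W + 7*√W))/4 = -½ + (-28*√W - 4*W)/4 = -½ + (-W - 7*√W) = -½ - W - 7*√W)
(-356 - 67)*U(D(5, -3)) = (-356 - 67)*(-½ - 1*5 - 7*√5) = -423*(-½ - 5 - 7*√5) = -423*(-11/2 - 7*√5) = 4653/2 + 2961*√5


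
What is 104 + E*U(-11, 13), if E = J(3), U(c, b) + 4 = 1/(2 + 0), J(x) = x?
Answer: 187/2 ≈ 93.500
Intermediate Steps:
U(c, b) = -7/2 (U(c, b) = -4 + 1/(2 + 0) = -4 + 1/2 = -7/2)
E = 3
104 + E*U(-11, 13) = 104 + 3*(-7/2) = 104 - 21/2 = 187/2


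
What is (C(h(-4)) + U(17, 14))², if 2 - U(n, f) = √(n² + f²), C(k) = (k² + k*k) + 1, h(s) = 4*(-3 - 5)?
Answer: (2051 - √485)² ≈ 4.1167e+6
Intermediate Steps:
h(s) = -32 (h(s) = 4*(-8) = -32)
C(k) = 1 + 2*k² (C(k) = (k² + k²) + 1 = 2*k² + 1 = 1 + 2*k²)
U(n, f) = 2 - √(f² + n²) (U(n, f) = 2 - √(n² + f²) = 2 - √(f² + n²))
(C(h(-4)) + U(17, 14))² = ((1 + 2*(-32)²) + (2 - √(14² + 17²)))² = ((1 + 2*1024) + (2 - √(196 + 289)))² = ((1 + 2048) + (2 - √485))² = (2049 + (2 - √485))² = (2051 - √485)²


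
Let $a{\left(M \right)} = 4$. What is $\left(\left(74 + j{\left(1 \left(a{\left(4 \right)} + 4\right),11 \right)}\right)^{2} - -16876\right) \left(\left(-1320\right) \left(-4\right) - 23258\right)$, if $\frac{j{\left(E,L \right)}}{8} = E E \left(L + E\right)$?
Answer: $-1727615326240$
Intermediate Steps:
$j{\left(E,L \right)} = 8 E^{2} \left(E + L\right)$ ($j{\left(E,L \right)} = 8 E E \left(L + E\right) = 8 E^{2} \left(E + L\right)$)
$\left(\left(74 + j{\left(1 \left(a{\left(4 \right)} + 4\right),11 \right)}\right)^{2} - -16876\right) \left(\left(-1320\right) \left(-4\right) - 23258\right) = \left(\left(74 + 8 \left(1 \left(4 + 4\right)\right)^{2} \left(1 \left(4 + 4\right) + 11\right)\right)^{2} - -16876\right) \left(\left(-1320\right) \left(-4\right) - 23258\right) = \left(\left(74 + 8 \left(1 \cdot 8\right)^{2} \left(1 \cdot 8 + 11\right)\right)^{2} + 16876\right) \left(5280 - 23258\right) = \left(\left(74 + 8 \cdot 8^{2} \left(8 + 11\right)\right)^{2} + 16876\right) \left(-17978\right) = \left(\left(74 + 8 \cdot 64 \cdot 19\right)^{2} + 16876\right) \left(-17978\right) = \left(\left(74 + 9728\right)^{2} + 16876\right) \left(-17978\right) = \left(9802^{2} + 16876\right) \left(-17978\right) = \left(96079204 + 16876\right) \left(-17978\right) = 96096080 \left(-17978\right) = -1727615326240$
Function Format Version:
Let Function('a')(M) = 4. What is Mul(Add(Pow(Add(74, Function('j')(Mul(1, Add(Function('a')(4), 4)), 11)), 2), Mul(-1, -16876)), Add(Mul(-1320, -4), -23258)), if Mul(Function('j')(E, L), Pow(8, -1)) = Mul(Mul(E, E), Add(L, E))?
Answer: -1727615326240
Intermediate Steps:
Function('j')(E, L) = Mul(8, Pow(E, 2), Add(E, L)) (Function('j')(E, L) = Mul(8, Mul(Mul(E, E), Add(L, E))) = Mul(8, Mul(Pow(E, 2), Add(E, L))) = Mul(8, Pow(E, 2), Add(E, L)))
Mul(Add(Pow(Add(74, Function('j')(Mul(1, Add(Function('a')(4), 4)), 11)), 2), Mul(-1, -16876)), Add(Mul(-1320, -4), -23258)) = Mul(Add(Pow(Add(74, Mul(8, Pow(Mul(1, Add(4, 4)), 2), Add(Mul(1, Add(4, 4)), 11))), 2), Mul(-1, -16876)), Add(Mul(-1320, -4), -23258)) = Mul(Add(Pow(Add(74, Mul(8, Pow(Mul(1, 8), 2), Add(Mul(1, 8), 11))), 2), 16876), Add(5280, -23258)) = Mul(Add(Pow(Add(74, Mul(8, Pow(8, 2), Add(8, 11))), 2), 16876), -17978) = Mul(Add(Pow(Add(74, Mul(8, 64, 19)), 2), 16876), -17978) = Mul(Add(Pow(Add(74, 9728), 2), 16876), -17978) = Mul(Add(Pow(9802, 2), 16876), -17978) = Mul(Add(96079204, 16876), -17978) = Mul(96096080, -17978) = -1727615326240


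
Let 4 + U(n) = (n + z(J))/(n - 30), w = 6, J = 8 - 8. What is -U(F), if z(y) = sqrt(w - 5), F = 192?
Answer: 455/162 ≈ 2.8086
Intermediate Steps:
J = 0
z(y) = 1 (z(y) = sqrt(6 - 5) = sqrt(1) = 1)
U(n) = -4 + (1 + n)/(-30 + n) (U(n) = -4 + (n + 1)/(n - 30) = -4 + (1 + n)/(-30 + n))
-U(F) = -(121 - 3*192)/(-30 + 192) = -(121 - 576)/162 = -(-455)/162 = -1*(-455/162) = 455/162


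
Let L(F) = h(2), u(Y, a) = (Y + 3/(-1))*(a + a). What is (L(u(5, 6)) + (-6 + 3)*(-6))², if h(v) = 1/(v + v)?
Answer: 5329/16 ≈ 333.06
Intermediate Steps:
h(v) = 1/(2*v)
u(Y, a) = 2*a*(-3 + Y) (u(Y, a) = (Y + 3*(-1))*(2*a) = (Y - 3)*(2*a) = (-3 + Y)*(2*a) = 2*a*(-3 + Y))
L(F) = ¼ (L(F) = (½)/2 = (½)*(½) = ¼)
(L(u(5, 6)) + (-6 + 3)*(-6))² = (¼ + (-6 + 3)*(-6))² = (¼ - 3*(-6))² = (¼ + 18)² = (73/4)² = 5329/16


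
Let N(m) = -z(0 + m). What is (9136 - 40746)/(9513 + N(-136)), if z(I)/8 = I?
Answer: -31610/10601 ≈ -2.9818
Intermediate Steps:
z(I) = 8*I
N(m) = -8*m (N(m) = -8*(0 + m) = -8*m)
(9136 - 40746)/(9513 + N(-136)) = (9136 - 40746)/(9513 - 8*(-136)) = -31610/(9513 + 1088) = -31610/10601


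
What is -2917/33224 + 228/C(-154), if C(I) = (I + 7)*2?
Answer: -1405445/1627976 ≈ -0.86331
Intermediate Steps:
C(I) = 14 + 2*I (C(I) = (7 + I)*2 = 14 + 2*I)
-2917/33224 + 228/C(-154) = -2917/33224 + 228/(14 + 2*(-154)) = -2917*1/33224 + 228/(14 - 308) = -2917/33224 + 228/(-294) = -2917/33224 + 228*(-1/294) = -2917/33224 - 38/49 = -1405445/1627976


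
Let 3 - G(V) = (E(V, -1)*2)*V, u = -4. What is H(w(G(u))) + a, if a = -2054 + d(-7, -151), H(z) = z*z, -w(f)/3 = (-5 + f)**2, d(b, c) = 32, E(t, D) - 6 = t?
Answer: 343722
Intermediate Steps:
E(t, D) = 6 + t
G(V) = 3 - V*(12 + 2*V) (G(V) = 3 - (6 + V)*2*V = 3 - (12 + 2*V)*V = 3 - V*(12 + 2*V))
w(f) = -3*(-5 + f)**2
H(z) = z**2
a = -2022 (a = -2054 + 32 = -2022)
H(w(G(u))) + a = (-3*(-5 + (3 - 2*(-4)*(6 - 4)))**2)**2 - 2022 = (-3*(-5 + (3 - 2*(-4)*2))**2)**2 - 2022 = (-3*(-5 + (3 + 16))**2)**2 - 2022 = (-3*(-5 + 19)**2)**2 - 2022 = (-3*14**2)**2 - 2022 = (-3*196)**2 - 2022 = (-588)**2 - 2022 = 345744 - 2022 = 343722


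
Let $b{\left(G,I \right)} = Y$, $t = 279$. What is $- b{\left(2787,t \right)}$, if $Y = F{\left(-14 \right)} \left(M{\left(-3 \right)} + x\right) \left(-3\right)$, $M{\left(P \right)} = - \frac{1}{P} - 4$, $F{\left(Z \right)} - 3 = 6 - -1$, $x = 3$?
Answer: $-20$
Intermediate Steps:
$F{\left(Z \right)} = 10$ ($F{\left(Z \right)} = 3 + \left(6 - -1\right) = 3 + \left(6 + 1\right) = 3 + 7 = 10$)
$M{\left(P \right)} = -4 - \frac{1}{P}$
$Y = 20$ ($Y = 10 \left(\left(-4 - \frac{1}{-3}\right) + 3\right) \left(-3\right) = 10 \left(\left(-4 - - \frac{1}{3}\right) + 3\right) \left(-3\right) = 10 \left(\left(-4 + \frac{1}{3}\right) + 3\right) \left(-3\right) = 10 \left(- \frac{11}{3} + 3\right) \left(-3\right) = 10 \left(\left(- \frac{2}{3}\right) \left(-3\right)\right) = 10 \cdot 2 = 20$)
$b{\left(G,I \right)} = 20$
$- b{\left(2787,t \right)} = \left(-1\right) 20 = -20$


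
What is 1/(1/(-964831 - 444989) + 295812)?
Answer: 1409820/417041673839 ≈ 3.3805e-6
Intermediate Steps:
1/(1/(-964831 - 444989) + 295812) = 1/(1/(-1409820) + 295812) = 1/(-1/1409820 + 295812) = 1/(417041673839/1409820) = 1409820/417041673839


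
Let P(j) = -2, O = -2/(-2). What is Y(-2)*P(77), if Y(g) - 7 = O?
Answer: -16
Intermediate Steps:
O = 1 (O = -2*(-1/2) = 1)
Y(g) = 8 (Y(g) = 7 + 1 = 8)
Y(-2)*P(77) = 8*(-2) = -16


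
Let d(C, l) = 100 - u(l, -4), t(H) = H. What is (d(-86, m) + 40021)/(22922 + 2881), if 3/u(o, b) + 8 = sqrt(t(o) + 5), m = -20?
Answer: 3169583/2038437 + I*sqrt(15)/679479 ≈ 1.5549 + 5.6999e-6*I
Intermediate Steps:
u(o, b) = 3/(-8 + sqrt(5 + o)) (u(o, b) = 3/(-8 + sqrt(o + 5)) = 3/(-8 + sqrt(5 + o)))
d(C, l) = 100 - 3/(-8 + sqrt(5 + l))
(d(-86, m) + 40021)/(22922 + 2881) = ((-803 + 100*sqrt(5 - 20))/(-8 + sqrt(5 - 20)) + 40021)/(22922 + 2881) = ((-803 + 100*sqrt(-15))/(-8 + sqrt(-15)) + 40021)/25803 = ((-803 + 100*(I*sqrt(15)))/(-8 + I*sqrt(15)) + 40021)*(1/25803) = ((-803 + 100*I*sqrt(15))/(-8 + I*sqrt(15)) + 40021)*(1/25803) = (40021 + (-803 + 100*I*sqrt(15))/(-8 + I*sqrt(15)))*(1/25803) = 40021/25803 + (-803 + 100*I*sqrt(15))/(25803*(-8 + I*sqrt(15)))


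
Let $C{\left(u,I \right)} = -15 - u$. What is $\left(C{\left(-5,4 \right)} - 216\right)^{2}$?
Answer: $51076$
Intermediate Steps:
$\left(C{\left(-5,4 \right)} - 216\right)^{2} = \left(\left(-15 - -5\right) - 216\right)^{2} = \left(\left(-15 + 5\right) - 216\right)^{2} = \left(-10 - 216\right)^{2} = \left(-226\right)^{2} = 51076$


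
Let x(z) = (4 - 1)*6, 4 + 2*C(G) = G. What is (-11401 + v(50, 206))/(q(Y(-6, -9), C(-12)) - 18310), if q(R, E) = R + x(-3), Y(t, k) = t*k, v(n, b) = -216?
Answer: 11617/18238 ≈ 0.63697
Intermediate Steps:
C(G) = -2 + G/2
Y(t, k) = k*t
x(z) = 18 (x(z) = 3*6 = 18)
q(R, E) = 18 + R (q(R, E) = R + 18 = 18 + R)
(-11401 + v(50, 206))/(q(Y(-6, -9), C(-12)) - 18310) = (-11401 - 216)/((18 - 9*(-6)) - 18310) = -11617/((18 + 54) - 18310) = -11617/(72 - 18310) = -11617/(-18238) = -11617*(-1/18238) = 11617/18238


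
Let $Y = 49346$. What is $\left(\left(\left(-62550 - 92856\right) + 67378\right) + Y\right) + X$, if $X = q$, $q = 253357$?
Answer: $214675$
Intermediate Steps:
$X = 253357$
$\left(\left(\left(-62550 - 92856\right) + 67378\right) + Y\right) + X = \left(\left(\left(-62550 - 92856\right) + 67378\right) + 49346\right) + 253357 = \left(\left(-155406 + 67378\right) + 49346\right) + 253357 = \left(-88028 + 49346\right) + 253357 = -38682 + 253357 = 214675$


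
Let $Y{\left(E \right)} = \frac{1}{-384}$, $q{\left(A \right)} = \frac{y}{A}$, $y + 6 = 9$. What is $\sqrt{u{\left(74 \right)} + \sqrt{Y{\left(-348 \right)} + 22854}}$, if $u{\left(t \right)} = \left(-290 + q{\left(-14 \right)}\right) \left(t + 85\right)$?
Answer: $\frac{\sqrt{-325592568 + 147 \sqrt{52655610}}}{84} \approx 214.46 i$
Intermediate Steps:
$y = 3$ ($y = -6 + 9 = 3$)
$q{\left(A \right)} = \frac{3}{A}$
$Y{\left(E \right)} = - \frac{1}{384}$
$u{\left(t \right)} = - \frac{345355}{14} - \frac{4063 t}{14}$ ($u{\left(t \right)} = \left(-290 + \frac{3}{-14}\right) \left(t + 85\right) = \left(-290 + 3 \left(- \frac{1}{14}\right)\right) \left(85 + t\right) = \left(-290 - \frac{3}{14}\right) \left(85 + t\right) = - \frac{4063 \left(85 + t\right)}{14} = - \frac{345355}{14} - \frac{4063 t}{14}$)
$\sqrt{u{\left(74 \right)} + \sqrt{Y{\left(-348 \right)} + 22854}} = \sqrt{\left(- \frac{345355}{14} - \frac{150331}{7}\right) + \sqrt{- \frac{1}{384} + 22854}} = \sqrt{\left(- \frac{345355}{14} - \frac{150331}{7}\right) + \sqrt{\frac{8775935}{384}}} = \sqrt{- \frac{646017}{14} + \frac{\sqrt{52655610}}{48}}$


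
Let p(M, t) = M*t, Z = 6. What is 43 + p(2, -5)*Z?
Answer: -17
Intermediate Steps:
43 + p(2, -5)*Z = 43 + (2*(-5))*6 = 43 - 10*6 = 43 - 60 = -17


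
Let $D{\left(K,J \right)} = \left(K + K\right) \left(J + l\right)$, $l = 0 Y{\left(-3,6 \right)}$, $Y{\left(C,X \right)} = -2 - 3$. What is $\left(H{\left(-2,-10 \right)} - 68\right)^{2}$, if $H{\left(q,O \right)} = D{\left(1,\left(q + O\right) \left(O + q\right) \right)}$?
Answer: $48400$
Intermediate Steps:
$Y{\left(C,X \right)} = -5$
$l = 0$ ($l = 0 \left(-5\right) = 0$)
$D{\left(K,J \right)} = 2 J K$ ($D{\left(K,J \right)} = \left(K + K\right) \left(J + 0\right) = 2 K J = 2 J K$)
$H{\left(q,O \right)} = 2 \left(O + q\right)^{2}$ ($H{\left(q,O \right)} = 2 \left(q + O\right) \left(O + q\right) 1 = 2 \left(O + q\right) \left(O + q\right) 1 = 2 \left(O + q\right)^{2} \cdot 1 = 2 \left(O + q\right)^{2}$)
$\left(H{\left(-2,-10 \right)} - 68\right)^{2} = \left(\left(2 \left(-10\right)^{2} + 2 \left(-2\right)^{2} + 4 \left(-10\right) \left(-2\right)\right) - 68\right)^{2} = \left(\left(2 \cdot 100 + 2 \cdot 4 + 80\right) - 68\right)^{2} = \left(\left(200 + 8 + 80\right) - 68\right)^{2} = \left(288 - 68\right)^{2} = 220^{2} = 48400$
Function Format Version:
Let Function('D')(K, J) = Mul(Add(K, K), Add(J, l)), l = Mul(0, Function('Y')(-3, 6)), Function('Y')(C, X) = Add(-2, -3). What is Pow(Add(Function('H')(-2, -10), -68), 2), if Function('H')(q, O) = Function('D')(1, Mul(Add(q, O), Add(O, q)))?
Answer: 48400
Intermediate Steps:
Function('Y')(C, X) = -5
l = 0 (l = Mul(0, -5) = 0)
Function('D')(K, J) = Mul(2, J, K) (Function('D')(K, J) = Mul(Add(K, K), Add(J, 0)) = Mul(Mul(2, K), J) = Mul(2, J, K))
Function('H')(q, O) = Mul(2, Pow(Add(O, q), 2)) (Function('H')(q, O) = Mul(2, Mul(Add(q, O), Add(O, q)), 1) = Mul(2, Mul(Add(O, q), Add(O, q)), 1) = Mul(2, Pow(Add(O, q), 2), 1) = Mul(2, Pow(Add(O, q), 2)))
Pow(Add(Function('H')(-2, -10), -68), 2) = Pow(Add(Add(Mul(2, Pow(-10, 2)), Mul(2, Pow(-2, 2)), Mul(4, -10, -2)), -68), 2) = Pow(Add(Add(Mul(2, 100), Mul(2, 4), 80), -68), 2) = Pow(Add(Add(200, 8, 80), -68), 2) = Pow(Add(288, -68), 2) = Pow(220, 2) = 48400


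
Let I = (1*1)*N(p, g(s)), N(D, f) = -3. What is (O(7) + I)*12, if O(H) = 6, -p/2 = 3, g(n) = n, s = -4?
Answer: 36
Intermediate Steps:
p = -6 (p = -2*3 = -6)
I = -3 (I = (1*1)*(-3) = 1*(-3) = -3)
(O(7) + I)*12 = (6 - 3)*12 = 3*12 = 36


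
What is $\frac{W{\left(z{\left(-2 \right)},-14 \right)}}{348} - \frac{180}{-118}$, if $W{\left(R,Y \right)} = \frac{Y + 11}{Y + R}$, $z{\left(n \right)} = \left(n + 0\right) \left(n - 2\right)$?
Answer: $\frac{62699}{41064} \approx 1.5269$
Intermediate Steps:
$z{\left(n \right)} = n \left(-2 + n\right)$
$W{\left(R,Y \right)} = \frac{11 + Y}{R + Y}$
$\frac{W{\left(z{\left(-2 \right)},-14 \right)}}{348} - \frac{180}{-118} = \frac{\frac{1}{- 2 \left(-2 - 2\right) - 14} \left(11 - 14\right)}{348} - \frac{180}{-118} = \frac{1}{\left(-2\right) \left(-4\right) - 14} \left(-3\right) \frac{1}{348} - - \frac{90}{59} = \frac{1}{8 - 14} \left(-3\right) \frac{1}{348} + \frac{90}{59} = \frac{1}{-6} \left(-3\right) \frac{1}{348} + \frac{90}{59} = \left(- \frac{1}{6}\right) \left(-3\right) \frac{1}{348} + \frac{90}{59} = \frac{1}{2} \cdot \frac{1}{348} + \frac{90}{59} = \frac{1}{696} + \frac{90}{59} = \frac{62699}{41064}$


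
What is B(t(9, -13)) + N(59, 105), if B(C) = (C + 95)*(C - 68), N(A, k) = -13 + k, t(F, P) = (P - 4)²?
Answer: 84956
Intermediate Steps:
t(F, P) = (-4 + P)²
B(C) = (-68 + C)*(95 + C) (B(C) = (95 + C)*(-68 + C) = (-68 + C)*(95 + C))
B(t(9, -13)) + N(59, 105) = (-6460 + ((-4 - 13)²)² + 27*(-4 - 13)²) + (-13 + 105) = (-6460 + ((-17)²)² + 27*(-17)²) + 92 = (-6460 + 289² + 27*289) + 92 = (-6460 + 83521 + 7803) + 92 = 84864 + 92 = 84956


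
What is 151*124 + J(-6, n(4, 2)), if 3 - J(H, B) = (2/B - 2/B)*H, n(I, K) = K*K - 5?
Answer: 18727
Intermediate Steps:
n(I, K) = -5 + K² (n(I, K) = K² - 5 = -5 + K²)
J(H, B) = 3 (J(H, B) = 3 - (2/B - 2/B)*H = 3 - 0*H = 3 - 1*0 = 3 + 0 = 3)
151*124 + J(-6, n(4, 2)) = 151*124 + 3 = 18724 + 3 = 18727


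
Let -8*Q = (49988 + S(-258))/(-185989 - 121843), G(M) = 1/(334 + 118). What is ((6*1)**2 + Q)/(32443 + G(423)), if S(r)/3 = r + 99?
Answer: 1431954193/1289748972624 ≈ 0.0011103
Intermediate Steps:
S(r) = 297 + 3*r (S(r) = 3*(r + 99) = 3*(99 + r) = 297 + 3*r)
G(M) = 1/452
Q = 7073/351808 (Q = -(49988 + (297 + 3*(-258)))/(8*(-185989 - 121843)) = -(49988 + (297 - 774))/(8*(-307832)) = -(49988 - 477)*(-1)/(8*307832) = -49511*(-1)/(8*307832) = -1/8*(-7073/43976) = 7073/351808 ≈ 0.020105)
((6*1)**2 + Q)/(32443 + G(423)) = ((6*1)**2 + 7073/351808)/(32443 + 1/452) = (6**2 + 7073/351808)/(14664237/452) = (36 + 7073/351808)*(452/14664237) = (12672161/351808)*(452/14664237) = 1431954193/1289748972624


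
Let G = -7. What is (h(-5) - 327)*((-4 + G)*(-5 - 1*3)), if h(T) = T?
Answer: -29216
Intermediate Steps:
(h(-5) - 327)*((-4 + G)*(-5 - 1*3)) = (-5 - 327)*((-4 - 7)*(-5 - 1*3)) = -(-3652)*(-5 - 3) = -(-3652)*(-8) = -332*88 = -29216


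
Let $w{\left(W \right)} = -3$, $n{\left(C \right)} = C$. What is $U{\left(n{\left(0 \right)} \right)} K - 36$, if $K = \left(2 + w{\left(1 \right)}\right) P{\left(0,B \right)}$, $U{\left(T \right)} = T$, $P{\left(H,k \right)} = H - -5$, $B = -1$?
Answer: $-36$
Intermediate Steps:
$P{\left(H,k \right)} = 5 + H$ ($P{\left(H,k \right)} = H + 5 = 5 + H$)
$K = -5$ ($K = \left(2 - 3\right) \left(5 + 0\right) = \left(-1\right) 5 = -5$)
$U{\left(n{\left(0 \right)} \right)} K - 36 = 0 \left(-5\right) - 36 = 0 - 36 = -36$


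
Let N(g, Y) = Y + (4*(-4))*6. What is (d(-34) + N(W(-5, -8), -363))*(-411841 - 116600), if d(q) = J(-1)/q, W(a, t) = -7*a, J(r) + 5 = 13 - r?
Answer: 8251606215/34 ≈ 2.4269e+8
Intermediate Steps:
J(r) = 8 - r (J(r) = -5 + (13 - r) = 8 - r)
N(g, Y) = -96 + Y (N(g, Y) = Y - 16*6 = Y - 96 = -96 + Y)
d(q) = 9/q (d(q) = (8 - 1*(-1))/q = (8 + 1)/q = 9/q)
(d(-34) + N(W(-5, -8), -363))*(-411841 - 116600) = (9/(-34) + (-96 - 363))*(-411841 - 116600) = (9*(-1/34) - 459)*(-528441) = (-9/34 - 459)*(-528441) = -15615/34*(-528441) = 8251606215/34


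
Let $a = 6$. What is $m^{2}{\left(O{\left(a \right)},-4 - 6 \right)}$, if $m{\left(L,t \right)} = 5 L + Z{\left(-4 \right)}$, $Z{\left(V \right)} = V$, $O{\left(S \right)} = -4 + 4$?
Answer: $16$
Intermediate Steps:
$O{\left(S \right)} = 0$
$m{\left(L,t \right)} = -4 + 5 L$ ($m{\left(L,t \right)} = 5 L - 4 = -4 + 5 L$)
$m^{2}{\left(O{\left(a \right)},-4 - 6 \right)} = \left(-4 + 5 \cdot 0\right)^{2} = \left(-4 + 0\right)^{2} = \left(-4\right)^{2} = 16$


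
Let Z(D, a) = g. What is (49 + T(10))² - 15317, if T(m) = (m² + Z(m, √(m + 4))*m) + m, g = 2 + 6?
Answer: 41804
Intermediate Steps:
g = 8
Z(D, a) = 8
T(m) = m² + 9*m (T(m) = (m² + 8*m) + m = m² + 9*m)
(49 + T(10))² - 15317 = (49 + 10*(9 + 10))² - 15317 = (49 + 10*19)² - 15317 = (49 + 190)² - 15317 = 239² - 15317 = 57121 - 15317 = 41804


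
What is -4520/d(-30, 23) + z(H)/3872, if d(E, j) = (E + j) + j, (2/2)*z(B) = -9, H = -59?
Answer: -1093849/3872 ≈ -282.50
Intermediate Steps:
z(B) = -9
d(E, j) = E + 2*j
-4520/d(-30, 23) + z(H)/3872 = -4520/(-30 + 2*23) - 9/3872 = -4520/(-30 + 46) - 9*1/3872 = -4520/16 - 9/3872 = -4520*1/16 - 9/3872 = -565/2 - 9/3872 = -1093849/3872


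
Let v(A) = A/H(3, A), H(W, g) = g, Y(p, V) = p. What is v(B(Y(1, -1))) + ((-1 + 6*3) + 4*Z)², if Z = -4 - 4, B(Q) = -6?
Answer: 226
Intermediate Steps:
Z = -8
v(A) = 1 (v(A) = A/A = 1)
v(B(Y(1, -1))) + ((-1 + 6*3) + 4*Z)² = 1 + ((-1 + 6*3) + 4*(-8))² = 1 + ((-1 + 18) - 32)² = 1 + (17 - 32)² = 1 + (-15)² = 1 + 225 = 226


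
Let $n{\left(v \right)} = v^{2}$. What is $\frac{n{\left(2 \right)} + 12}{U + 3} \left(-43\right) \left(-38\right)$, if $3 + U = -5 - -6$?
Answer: $26144$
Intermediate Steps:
$U = -2$ ($U = -3 - -1 = -3 + \left(-5 + 6\right) = -3 + 1 = -2$)
$\frac{n{\left(2 \right)} + 12}{U + 3} \left(-43\right) \left(-38\right) = \frac{2^{2} + 12}{-2 + 3} \left(-43\right) \left(-38\right) = \frac{4 + 12}{1} \left(-43\right) \left(-38\right) = 16 \cdot 1 \left(-43\right) \left(-38\right) = 16 \left(-43\right) \left(-38\right) = \left(-688\right) \left(-38\right) = 26144$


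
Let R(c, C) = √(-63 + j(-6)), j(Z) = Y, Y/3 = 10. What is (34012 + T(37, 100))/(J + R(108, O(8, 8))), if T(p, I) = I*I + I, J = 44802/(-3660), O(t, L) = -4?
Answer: -66974808480/22678463 - 5471358400*I*√33/22678463 ≈ -2953.2 - 1385.9*I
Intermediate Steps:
Y = 30 (Y = 3*10 = 30)
j(Z) = 30
J = -7467/610 (J = 44802*(-1/3660) = -7467/610 ≈ -12.241)
T(p, I) = I + I² (T(p, I) = I² + I = I + I²)
R(c, C) = I*√33 (R(c, C) = √(-63 + 30) = √(-33) = I*√33)
(34012 + T(37, 100))/(J + R(108, O(8, 8))) = (34012 + 100*(1 + 100))/(-7467/610 + I*√33) = (34012 + 100*101)/(-7467/610 + I*√33) = (34012 + 10100)/(-7467/610 + I*√33) = 44112/(-7467/610 + I*√33)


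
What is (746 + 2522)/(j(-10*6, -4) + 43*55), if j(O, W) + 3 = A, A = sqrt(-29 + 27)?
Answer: 203132/146817 - 86*I*sqrt(2)/146817 ≈ 1.3836 - 0.00082839*I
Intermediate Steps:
A = I*sqrt(2) (A = sqrt(-2) = I*sqrt(2) ≈ 1.4142*I)
j(O, W) = -3 + I*sqrt(2)
(746 + 2522)/(j(-10*6, -4) + 43*55) = (746 + 2522)/((-3 + I*sqrt(2)) + 43*55) = 3268/((-3 + I*sqrt(2)) + 2365) = 3268/(2362 + I*sqrt(2))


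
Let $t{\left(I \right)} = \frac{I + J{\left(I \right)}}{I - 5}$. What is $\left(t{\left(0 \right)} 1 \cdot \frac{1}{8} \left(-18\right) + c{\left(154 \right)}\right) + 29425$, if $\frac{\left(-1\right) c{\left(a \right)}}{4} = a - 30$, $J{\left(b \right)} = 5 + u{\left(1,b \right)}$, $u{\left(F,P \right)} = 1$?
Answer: $\frac{289317}{10} \approx 28932.0$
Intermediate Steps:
$J{\left(b \right)} = 6$ ($J{\left(b \right)} = 5 + 1 = 6$)
$t{\left(I \right)} = \frac{6 + I}{-5 + I}$ ($t{\left(I \right)} = \frac{I + 6}{I - 5} = \frac{6 + I}{-5 + I}$)
$c{\left(a \right)} = 120 - 4 a$ ($c{\left(a \right)} = - 4 \left(a - 30\right) = - 4 \left(-30 + a\right) = 120 - 4 a$)
$\left(t{\left(0 \right)} 1 \cdot \frac{1}{8} \left(-18\right) + c{\left(154 \right)}\right) + 29425 = \left(\frac{6 + 0}{-5 + 0} \cdot 1 \cdot \frac{1}{8} \left(-18\right) + \left(120 - 616\right)\right) + 29425 = \left(\frac{1}{-5} \cdot 6 \cdot 1 \cdot \frac{1}{8} \left(-18\right) + \left(120 - 616\right)\right) + 29425 = \left(\left(- \frac{1}{5}\right) 6 \cdot \frac{1}{8} \left(-18\right) - 496\right) + 29425 = \left(\left(- \frac{6}{5}\right) \frac{1}{8} \left(-18\right) - 496\right) + 29425 = \left(\left(- \frac{3}{20}\right) \left(-18\right) - 496\right) + 29425 = \left(\frac{27}{10} - 496\right) + 29425 = - \frac{4933}{10} + 29425 = \frac{289317}{10}$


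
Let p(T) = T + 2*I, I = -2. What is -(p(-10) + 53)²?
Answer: -1521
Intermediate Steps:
p(T) = -4 + T (p(T) = T + 2*(-2) = T - 4 = -4 + T)
-(p(-10) + 53)² = -((-4 - 10) + 53)² = -(-14 + 53)² = -1*39² = -1*1521 = -1521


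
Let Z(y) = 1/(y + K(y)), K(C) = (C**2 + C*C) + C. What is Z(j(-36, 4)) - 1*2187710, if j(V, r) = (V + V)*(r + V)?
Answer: -23236630502399/10621440 ≈ -2.1877e+6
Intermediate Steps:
j(V, r) = 2*V*(V + r) (j(V, r) = (2*V)*(V + r) = 2*V*(V + r))
K(C) = C + 2*C**2 (K(C) = (C**2 + C**2) + C = 2*C**2 + C = C + 2*C**2)
Z(y) = 1/(y + y*(1 + 2*y))
Z(j(-36, 4)) - 1*2187710 = 1/(2*((2*(-36)*(-36 + 4)))*(1 + 2*(-36)*(-36 + 4))) - 1*2187710 = 1/(2*((2*(-36)*(-32)))*(1 + 2*(-36)*(-32))) - 2187710 = (1/2)/(2304*(1 + 2304)) - 2187710 = (1/2)*(1/2304)/2305 - 2187710 = (1/2)*(1/2304)*(1/2305) - 2187710 = 1/10621440 - 2187710 = -23236630502399/10621440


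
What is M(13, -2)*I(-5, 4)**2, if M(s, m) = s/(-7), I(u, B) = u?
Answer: -325/7 ≈ -46.429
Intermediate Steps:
M(s, m) = -s/7 (M(s, m) = s*(-1/7) = -s/7)
M(13, -2)*I(-5, 4)**2 = -1/7*13*(-5)**2 = -13/7*25 = -325/7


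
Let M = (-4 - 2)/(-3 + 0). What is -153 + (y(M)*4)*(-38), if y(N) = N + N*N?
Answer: -1065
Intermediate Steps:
M = 2 (M = -6/(-3) = -6*(-1/3) = 2)
y(N) = N + N**2
-153 + (y(M)*4)*(-38) = -153 + ((2*(1 + 2))*4)*(-38) = -153 + ((2*3)*4)*(-38) = -153 + (6*4)*(-38) = -153 + 24*(-38) = -153 - 912 = -1065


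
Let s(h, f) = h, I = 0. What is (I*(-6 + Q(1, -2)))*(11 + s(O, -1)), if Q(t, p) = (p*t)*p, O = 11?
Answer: 0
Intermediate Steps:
Q(t, p) = t*p²
(I*(-6 + Q(1, -2)))*(11 + s(O, -1)) = (0*(-6 + 1*(-2)²))*(11 + 11) = (0*(-6 + 1*4))*22 = (0*(-6 + 4))*22 = (0*(-2))*22 = 0*22 = 0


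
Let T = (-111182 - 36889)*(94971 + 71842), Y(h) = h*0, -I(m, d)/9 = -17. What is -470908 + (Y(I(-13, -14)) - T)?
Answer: 24699696815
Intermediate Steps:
I(m, d) = 153 (I(m, d) = -9*(-17) = 153)
Y(h) = 0
T = -24700167723 (T = -148071*166813 = -24700167723)
-470908 + (Y(I(-13, -14)) - T) = -470908 + (0 - 1*(-24700167723)) = -470908 + (0 + 24700167723) = -470908 + 24700167723 = 24699696815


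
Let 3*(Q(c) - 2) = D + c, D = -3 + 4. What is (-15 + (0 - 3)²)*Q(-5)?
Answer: -4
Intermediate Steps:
D = 1
Q(c) = 7/3 + c/3 (Q(c) = 2 + (1 + c)/3 = 2 + (⅓ + c/3) = 7/3 + c/3)
(-15 + (0 - 3)²)*Q(-5) = (-15 + (0 - 3)²)*(7/3 + (⅓)*(-5)) = (-15 + (-3)²)*(7/3 - 5/3) = (-15 + 9)*(⅔) = -6*⅔ = -4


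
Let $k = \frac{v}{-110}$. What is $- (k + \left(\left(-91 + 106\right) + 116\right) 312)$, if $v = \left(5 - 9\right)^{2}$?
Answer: $- \frac{2247952}{55} \approx -40872.0$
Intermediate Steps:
$v = 16$ ($v = \left(-4\right)^{2} = 16$)
$k = - \frac{8}{55}$ ($k = \frac{16}{-110} = 16 \left(- \frac{1}{110}\right) = - \frac{8}{55} \approx -0.14545$)
$- (k + \left(\left(-91 + 106\right) + 116\right) 312) = - (- \frac{8}{55} + \left(\left(-91 + 106\right) + 116\right) 312) = - (- \frac{8}{55} + \left(15 + 116\right) 312) = - (- \frac{8}{55} + 131 \cdot 312) = - (- \frac{8}{55} + 40872) = \left(-1\right) \frac{2247952}{55} = - \frac{2247952}{55}$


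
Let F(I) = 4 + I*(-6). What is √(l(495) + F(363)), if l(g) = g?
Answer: I*√1679 ≈ 40.976*I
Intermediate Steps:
F(I) = 4 - 6*I
√(l(495) + F(363)) = √(495 + (4 - 6*363)) = √(495 + (4 - 2178)) = √(495 - 2174) = √(-1679) = I*√1679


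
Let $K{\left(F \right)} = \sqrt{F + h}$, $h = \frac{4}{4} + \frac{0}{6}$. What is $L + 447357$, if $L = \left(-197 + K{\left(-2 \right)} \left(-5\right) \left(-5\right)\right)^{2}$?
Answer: $485541 - 9850 i \approx 4.8554 \cdot 10^{5} - 9850.0 i$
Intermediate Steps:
$h = 1$ ($h = 4 \cdot \frac{1}{4} + 0 \cdot \frac{1}{6} = 1 + 0 = 1$)
$K{\left(F \right)} = \sqrt{1 + F}$ ($K{\left(F \right)} = \sqrt{F + 1} = \sqrt{1 + F}$)
$L = \left(-197 + 25 i\right)^{2}$ ($L = \left(-197 + \sqrt{1 - 2} \left(-5\right) \left(-5\right)\right)^{2} = \left(-197 + \sqrt{-1} \left(-5\right) \left(-5\right)\right)^{2} = \left(-197 + i \left(-5\right) \left(-5\right)\right)^{2} = \left(-197 + - 5 i \left(-5\right)\right)^{2} = \left(-197 + 25 i\right)^{2} \approx 38184.0 - 9850.0 i$)
$L + 447357 = \left(38184 - 9850 i\right) + 447357 = 485541 - 9850 i$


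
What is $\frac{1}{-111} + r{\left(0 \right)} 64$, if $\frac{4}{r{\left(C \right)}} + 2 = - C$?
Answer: $- \frac{14209}{111} \approx -128.01$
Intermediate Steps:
$r{\left(C \right)} = \frac{4}{-2 - C}$
$\frac{1}{-111} + r{\left(0 \right)} 64 = \frac{1}{-111} + - \frac{4}{2 + 0} \cdot 64 = - \frac{1}{111} + - \frac{4}{2} \cdot 64 = - \frac{1}{111} + \left(-4\right) \frac{1}{2} \cdot 64 = - \frac{1}{111} - 128 = - \frac{14209}{111}$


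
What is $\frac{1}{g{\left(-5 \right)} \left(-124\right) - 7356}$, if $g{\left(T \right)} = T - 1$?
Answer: $- \frac{1}{6612} \approx -0.00015124$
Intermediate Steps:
$g{\left(T \right)} = -1 + T$ ($g{\left(T \right)} = T - 1 = -1 + T$)
$\frac{1}{g{\left(-5 \right)} \left(-124\right) - 7356} = \frac{1}{\left(-1 - 5\right) \left(-124\right) - 7356} = \frac{1}{\left(-6\right) \left(-124\right) - 7356} = \frac{1}{744 - 7356} = \frac{1}{-6612} = - \frac{1}{6612}$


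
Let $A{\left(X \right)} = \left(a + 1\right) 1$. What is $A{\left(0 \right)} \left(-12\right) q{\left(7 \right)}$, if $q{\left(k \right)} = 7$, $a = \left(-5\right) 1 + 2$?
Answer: $168$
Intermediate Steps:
$a = -3$ ($a = -5 + 2 = -3$)
$A{\left(X \right)} = -2$ ($A{\left(X \right)} = \left(-3 + 1\right) 1 = \left(-2\right) 1 = -2$)
$A{\left(0 \right)} \left(-12\right) q{\left(7 \right)} = \left(-2\right) \left(-12\right) 7 = 24 \cdot 7 = 168$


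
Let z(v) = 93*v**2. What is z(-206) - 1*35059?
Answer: 3911489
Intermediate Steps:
z(-206) - 1*35059 = 93*(-206)**2 - 1*35059 = 93*42436 - 35059 = 3946548 - 35059 = 3911489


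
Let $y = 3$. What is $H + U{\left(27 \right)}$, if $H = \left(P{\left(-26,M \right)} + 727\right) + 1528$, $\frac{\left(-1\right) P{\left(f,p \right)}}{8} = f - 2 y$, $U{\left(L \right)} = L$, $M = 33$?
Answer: $2538$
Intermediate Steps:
$P{\left(f,p \right)} = 48 - 8 f$ ($P{\left(f,p \right)} = - 8 \left(f - 6\right) = - 8 \left(-6 + f\right) = 48 - 8 f$)
$H = 2511$ ($H = \left(\left(48 - -208\right) + 727\right) + 1528 = \left(\left(48 + 208\right) + 727\right) + 1528 = \left(256 + 727\right) + 1528 = 983 + 1528 = 2511$)
$H + U{\left(27 \right)} = 2511 + 27 = 2538$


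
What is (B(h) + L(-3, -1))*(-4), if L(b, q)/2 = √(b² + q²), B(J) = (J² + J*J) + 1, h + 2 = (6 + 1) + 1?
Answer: -292 - 8*√10 ≈ -317.30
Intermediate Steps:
h = 6 (h = -2 + ((6 + 1) + 1) = -2 + (7 + 1) = -2 + 8 = 6)
B(J) = 1 + 2*J² (B(J) = (J² + J²) + 1 = 2*J² + 1 = 1 + 2*J²)
L(b, q) = 2*√(b² + q²)
(B(h) + L(-3, -1))*(-4) = ((1 + 2*6²) + 2*√((-3)² + (-1)²))*(-4) = ((1 + 2*36) + 2*√(9 + 1))*(-4) = ((1 + 72) + 2*√10)*(-4) = (73 + 2*√10)*(-4) = -292 - 8*√10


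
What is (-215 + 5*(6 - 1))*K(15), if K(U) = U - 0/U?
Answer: -2850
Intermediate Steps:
K(U) = U (K(U) = U - 1*0 = U + 0 = U)
(-215 + 5*(6 - 1))*K(15) = (-215 + 5*(6 - 1))*15 = (-215 + 5*5)*15 = (-215 + 25)*15 = -190*15 = -2850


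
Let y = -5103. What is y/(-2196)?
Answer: 567/244 ≈ 2.3238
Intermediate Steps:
y/(-2196) = -5103/(-2196) = -5103*(-1/2196) = 567/244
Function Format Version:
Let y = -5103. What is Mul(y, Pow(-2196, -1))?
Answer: Rational(567, 244) ≈ 2.3238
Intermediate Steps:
Mul(y, Pow(-2196, -1)) = Mul(-5103, Pow(-2196, -1)) = Mul(-5103, Rational(-1, 2196)) = Rational(567, 244)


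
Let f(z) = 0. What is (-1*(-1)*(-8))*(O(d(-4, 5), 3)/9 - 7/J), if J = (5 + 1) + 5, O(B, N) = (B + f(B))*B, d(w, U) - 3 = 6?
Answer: -736/11 ≈ -66.909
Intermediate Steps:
d(w, U) = 9 (d(w, U) = 3 + 6 = 9)
O(B, N) = B² (O(B, N) = (B + 0)*B = B*B = B²)
J = 11 (J = 6 + 5 = 11)
(-1*(-1)*(-8))*(O(d(-4, 5), 3)/9 - 7/J) = (-1*(-1)*(-8))*(9²/9 - 7/11) = (1*(-8))*(81*(⅑) - 7*1/11) = -8*(9 - 7/11) = -8*92/11 = -736/11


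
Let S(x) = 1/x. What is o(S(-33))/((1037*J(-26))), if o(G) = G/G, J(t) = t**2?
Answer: 1/701012 ≈ 1.4265e-6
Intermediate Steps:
o(G) = 1
o(S(-33))/((1037*J(-26))) = 1/(1037*(-26)**2) = 1/(1037*676) = 1/701012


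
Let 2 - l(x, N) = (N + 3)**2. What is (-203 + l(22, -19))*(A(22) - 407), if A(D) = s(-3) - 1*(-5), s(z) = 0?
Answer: 183714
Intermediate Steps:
l(x, N) = 2 - (3 + N)**2 (l(x, N) = 2 - (N + 3)**2 = 2 - (3 + N)**2)
A(D) = 5 (A(D) = 0 - 1*(-5) = 0 + 5 = 5)
(-203 + l(22, -19))*(A(22) - 407) = (-203 + (2 - (3 - 19)**2))*(5 - 407) = (-203 + (2 - 1*(-16)**2))*(-402) = (-203 + (2 - 1*256))*(-402) = (-203 + (2 - 256))*(-402) = (-203 - 254)*(-402) = -457*(-402) = 183714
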